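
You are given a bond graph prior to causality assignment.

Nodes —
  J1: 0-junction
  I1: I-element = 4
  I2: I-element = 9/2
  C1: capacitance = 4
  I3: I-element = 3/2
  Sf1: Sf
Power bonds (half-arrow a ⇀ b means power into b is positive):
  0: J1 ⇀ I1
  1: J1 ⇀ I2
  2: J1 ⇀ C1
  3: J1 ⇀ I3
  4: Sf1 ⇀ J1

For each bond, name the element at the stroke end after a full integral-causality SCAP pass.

#0 stroke→I1
#1 stroke→I2
#2 stroke→J1
#3 stroke→I3
#4 stroke→Sf1

b4 stroke→Sf1  (Sf1 fixes flow; stroke at Sf1)
b0 stroke→I1  (I1 integral (f out))
b1 stroke→I2  (I2 outputs flow p/I2)
b2 stroke→J1  (C1: C, integral causality)
b3 stroke→I3  (0-jn J1 has e-setter on 2)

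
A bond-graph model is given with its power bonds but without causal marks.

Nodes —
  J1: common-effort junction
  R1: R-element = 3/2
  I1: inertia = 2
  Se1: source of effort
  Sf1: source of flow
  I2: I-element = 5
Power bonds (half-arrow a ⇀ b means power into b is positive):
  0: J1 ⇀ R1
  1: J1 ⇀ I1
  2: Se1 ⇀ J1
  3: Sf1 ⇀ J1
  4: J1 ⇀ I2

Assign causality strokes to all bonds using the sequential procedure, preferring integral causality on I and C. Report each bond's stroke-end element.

b2 →J1  (Se1 (Se) sets effort on bond)
b3 →Sf1  (source Sf1 imposes f)
b0 →R1  (J1: bond 2 brought effort, rest push out)
b1 →I1  (J1: bond 2 brought effort, rest push out)
b4 →I2  (0-jn J1 has e-setter on 2)

bond 0 stroke→R1
bond 1 stroke→I1
bond 2 stroke→J1
bond 3 stroke→Sf1
bond 4 stroke→I2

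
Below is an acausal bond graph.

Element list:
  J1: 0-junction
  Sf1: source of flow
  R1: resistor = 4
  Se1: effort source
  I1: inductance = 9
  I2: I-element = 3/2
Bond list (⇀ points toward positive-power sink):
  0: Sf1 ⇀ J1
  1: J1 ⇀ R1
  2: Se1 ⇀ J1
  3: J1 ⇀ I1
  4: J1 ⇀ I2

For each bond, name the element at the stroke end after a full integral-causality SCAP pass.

b0 →Sf1  (source Sf1 imposes f)
b2 →J1  (Se1 fixes effort; stroke away)
b1 →R1  (J1 effort already set via bond 2)
b3 →I1  (J1 effort already set via bond 2)
b4 →I2  (J1 effort already set via bond 2)

b0 stroke→Sf1
b1 stroke→R1
b2 stroke→J1
b3 stroke→I1
b4 stroke→I2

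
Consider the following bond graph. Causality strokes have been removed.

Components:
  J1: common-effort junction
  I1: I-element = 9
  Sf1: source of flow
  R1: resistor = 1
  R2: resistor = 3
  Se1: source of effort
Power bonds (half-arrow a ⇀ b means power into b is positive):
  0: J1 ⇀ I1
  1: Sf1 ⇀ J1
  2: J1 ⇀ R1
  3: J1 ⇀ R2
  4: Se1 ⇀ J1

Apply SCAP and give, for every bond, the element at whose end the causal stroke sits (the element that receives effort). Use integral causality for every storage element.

β1 stroke at Sf1  (Sf1 fixes flow; stroke at Sf1)
β4 stroke at J1  (Se1 fixes effort; stroke away)
β0 stroke at I1  (J1 effort already set via bond 4)
β2 stroke at R1  (common-e at J1 fixed by 4)
β3 stroke at R2  (common-e at J1 fixed by 4)

#0 stroke→I1
#1 stroke→Sf1
#2 stroke→R1
#3 stroke→R2
#4 stroke→J1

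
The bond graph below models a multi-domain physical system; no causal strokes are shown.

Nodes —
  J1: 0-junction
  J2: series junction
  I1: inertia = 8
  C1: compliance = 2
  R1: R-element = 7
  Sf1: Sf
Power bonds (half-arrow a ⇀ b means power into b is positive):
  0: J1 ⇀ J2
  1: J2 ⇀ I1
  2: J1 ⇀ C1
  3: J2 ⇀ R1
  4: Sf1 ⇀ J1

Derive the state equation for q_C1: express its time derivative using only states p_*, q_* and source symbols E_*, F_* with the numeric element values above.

b4 stroke at Sf1  (Sf1: flow source, stroke at near end)
b1 stroke at I1  (I1 outputs flow p/I1)
b0 stroke at J2  (J2: bond 1 brought flow, rest push out)
b3 stroke at J2  (J2: bond 1 brought flow, rest push out)
b2 stroke at J1  (closing 0-jn rule on J1)

dq_C1/dt = F_Sf1 - p_I1/8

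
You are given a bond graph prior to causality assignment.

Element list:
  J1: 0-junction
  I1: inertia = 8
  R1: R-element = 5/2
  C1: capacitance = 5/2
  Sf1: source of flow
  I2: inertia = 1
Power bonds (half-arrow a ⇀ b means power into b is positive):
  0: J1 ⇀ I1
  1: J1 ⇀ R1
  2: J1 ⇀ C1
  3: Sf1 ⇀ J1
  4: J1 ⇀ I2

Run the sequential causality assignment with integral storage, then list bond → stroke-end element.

#0 stroke at I1
#1 stroke at R1
#2 stroke at J1
#3 stroke at Sf1
#4 stroke at I2

bond 3 stroke at Sf1  (Sf1 (Sf) sets flow on bond)
bond 0 stroke at I1  (I1 integral (f out))
bond 2 stroke at J1  (C1 integral (e out))
bond 1 stroke at R1  (J1: bond 2 brought effort, rest push out)
bond 4 stroke at I2  (J1 effort already set via bond 2)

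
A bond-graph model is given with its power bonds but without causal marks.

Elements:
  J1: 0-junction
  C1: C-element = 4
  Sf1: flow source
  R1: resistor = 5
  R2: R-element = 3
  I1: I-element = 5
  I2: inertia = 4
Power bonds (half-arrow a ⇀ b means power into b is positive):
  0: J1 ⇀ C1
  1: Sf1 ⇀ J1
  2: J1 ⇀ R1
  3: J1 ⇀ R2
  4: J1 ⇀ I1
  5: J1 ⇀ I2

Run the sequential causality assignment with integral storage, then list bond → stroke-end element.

b0 →J1
b1 →Sf1
b2 →R1
b3 →R2
b4 →I1
b5 →I2

β1 |Sf1  (Sf1 (Sf) sets flow on bond)
β0 |J1  (C1: C, integral causality)
β2 |R1  (J1: bond 0 brought effort, rest push out)
β3 |R2  (J1: bond 0 brought effort, rest push out)
β4 |I1  (J1 effort already set via bond 0)
β5 |I2  (common-e at J1 fixed by 0)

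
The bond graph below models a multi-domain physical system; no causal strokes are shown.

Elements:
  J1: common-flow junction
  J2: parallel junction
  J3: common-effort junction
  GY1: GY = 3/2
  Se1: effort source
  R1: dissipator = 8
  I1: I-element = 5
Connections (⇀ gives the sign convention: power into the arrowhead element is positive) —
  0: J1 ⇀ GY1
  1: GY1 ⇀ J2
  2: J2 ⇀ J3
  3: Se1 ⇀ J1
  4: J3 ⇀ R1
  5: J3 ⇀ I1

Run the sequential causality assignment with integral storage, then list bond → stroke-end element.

#3 |J1  (source Se1 imposes e)
#0 |GY1  (J1 needs exactly one f-in)
#1 |GY1  (through GY1, causality inverts; strokes same side of GY1)
#2 |J2  (closing 0-jn rule on J2)
#5 |I1  (I1 integral (f out))
#4 |J3  (J3 needs exactly one e-in)

#0 |GY1
#1 |GY1
#2 |J2
#3 |J1
#4 |J3
#5 |I1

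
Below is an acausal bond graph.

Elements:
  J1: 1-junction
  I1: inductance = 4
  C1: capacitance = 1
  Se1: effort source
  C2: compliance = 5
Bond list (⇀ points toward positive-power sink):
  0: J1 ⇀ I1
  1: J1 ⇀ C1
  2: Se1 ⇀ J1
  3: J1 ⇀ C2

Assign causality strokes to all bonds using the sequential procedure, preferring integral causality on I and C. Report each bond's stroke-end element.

b0 →I1
b1 →J1
b2 →J1
b3 →J1

#2 stroke at J1  (source Se1 imposes e)
#0 stroke at I1  (prefer integral on I1)
#1 stroke at J1  (J1: bond 0 brought flow, rest push out)
#3 stroke at J1  (J1: bond 0 brought flow, rest push out)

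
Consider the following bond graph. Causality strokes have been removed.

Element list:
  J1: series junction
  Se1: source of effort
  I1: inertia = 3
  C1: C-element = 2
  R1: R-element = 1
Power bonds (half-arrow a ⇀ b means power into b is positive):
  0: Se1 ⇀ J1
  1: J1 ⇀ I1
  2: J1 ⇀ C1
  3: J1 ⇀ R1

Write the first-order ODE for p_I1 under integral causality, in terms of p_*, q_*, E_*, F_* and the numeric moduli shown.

dp_I1/dt = E_Se1 - p_I1/3 - q_C1/2

bond 0 |J1  (Se1 fixes effort; stroke away)
bond 1 |I1  (prefer integral on I1)
bond 2 |J1  (J1 flow already set via bond 1)
bond 3 |J1  (1-jn J1 has f-setter on 1)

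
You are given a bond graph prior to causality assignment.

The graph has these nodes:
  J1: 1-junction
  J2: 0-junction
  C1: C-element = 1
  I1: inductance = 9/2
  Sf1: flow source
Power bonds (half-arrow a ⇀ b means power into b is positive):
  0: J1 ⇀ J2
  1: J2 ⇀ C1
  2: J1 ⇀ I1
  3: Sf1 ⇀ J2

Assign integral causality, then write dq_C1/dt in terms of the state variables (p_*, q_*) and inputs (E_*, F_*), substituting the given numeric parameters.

#3 |Sf1  (Sf1 (Sf) sets flow on bond)
#1 |J2  (C1: C, integral causality)
#0 |J1  (J2: bond 1 brought effort, rest push out)
#2 |I1  (only one flow-in slot at J1)

dq_C1/dt = F_Sf1 + 2*p_I1/9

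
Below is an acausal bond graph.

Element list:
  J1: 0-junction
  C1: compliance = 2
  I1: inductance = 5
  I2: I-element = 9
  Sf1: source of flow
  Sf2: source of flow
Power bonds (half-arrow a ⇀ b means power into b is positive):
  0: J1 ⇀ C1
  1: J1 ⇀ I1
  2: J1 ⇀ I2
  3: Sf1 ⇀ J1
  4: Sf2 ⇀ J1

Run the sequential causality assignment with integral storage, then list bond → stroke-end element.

b0 stroke→J1
b1 stroke→I1
b2 stroke→I2
b3 stroke→Sf1
b4 stroke→Sf2

#3 stroke at Sf1  (Sf1: flow source, stroke at near end)
#4 stroke at Sf2  (Sf2 fixes flow; stroke at Sf2)
#0 stroke at J1  (C1 outputs effort q/C1)
#1 stroke at I1  (common-e at J1 fixed by 0)
#2 stroke at I2  (0-jn J1 has e-setter on 0)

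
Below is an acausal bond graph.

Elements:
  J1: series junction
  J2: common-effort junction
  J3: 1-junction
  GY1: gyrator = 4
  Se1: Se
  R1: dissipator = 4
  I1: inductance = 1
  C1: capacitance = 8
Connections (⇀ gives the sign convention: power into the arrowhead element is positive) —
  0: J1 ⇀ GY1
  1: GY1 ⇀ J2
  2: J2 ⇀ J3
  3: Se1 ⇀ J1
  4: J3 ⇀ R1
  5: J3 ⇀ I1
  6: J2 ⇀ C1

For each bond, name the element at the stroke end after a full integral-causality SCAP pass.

β0 →GY1
β1 →GY1
β2 →J3
β3 →J1
β4 →J3
β5 →I1
β6 →J2

β3 →J1  (Se1: effort source, stroke at far end)
β0 →GY1  (closing 1-jn rule on J1)
β1 →GY1  (through GY1, causality inverts; strokes same side of GY1)
β5 →I1  (I1 outputs flow p/I1)
β2 →J3  (common-f at J3 fixed by 5)
β4 →J3  (1-jn J3 has f-setter on 5)
β6 →J2  (only one effort-in slot at J2)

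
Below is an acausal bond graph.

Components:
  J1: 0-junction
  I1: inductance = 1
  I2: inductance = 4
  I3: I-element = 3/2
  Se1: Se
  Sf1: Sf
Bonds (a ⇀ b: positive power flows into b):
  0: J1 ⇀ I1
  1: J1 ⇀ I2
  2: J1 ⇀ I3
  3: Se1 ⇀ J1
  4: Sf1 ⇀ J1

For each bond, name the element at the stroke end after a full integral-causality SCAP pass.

b0 stroke at I1
b1 stroke at I2
b2 stroke at I3
b3 stroke at J1
b4 stroke at Sf1

bond 3 →J1  (Se1 (Se) sets effort on bond)
bond 4 →Sf1  (Sf1 fixes flow; stroke at Sf1)
bond 0 →I1  (J1: bond 3 brought effort, rest push out)
bond 1 →I2  (J1 effort already set via bond 3)
bond 2 →I3  (J1: bond 3 brought effort, rest push out)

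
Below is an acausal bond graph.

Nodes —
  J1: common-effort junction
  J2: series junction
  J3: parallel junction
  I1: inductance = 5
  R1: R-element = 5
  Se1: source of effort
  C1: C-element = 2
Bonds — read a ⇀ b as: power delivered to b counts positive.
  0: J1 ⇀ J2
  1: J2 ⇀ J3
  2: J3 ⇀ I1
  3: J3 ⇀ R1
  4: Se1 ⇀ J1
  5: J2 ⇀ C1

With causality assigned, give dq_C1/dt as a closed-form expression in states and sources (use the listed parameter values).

dq_C1/dt = E_Se1/5 + p_I1/5 - q_C1/10

b4 →J1  (Se1 (Se) sets effort on bond)
b0 →J2  (J1: bond 4 brought effort, rest push out)
b2 →I1  (I1 integral (f out))
b5 →J2  (prefer integral on C1)
b1 →J3  (closing 1-jn rule on J2)
b3 →R1  (common-e at J3 fixed by 1)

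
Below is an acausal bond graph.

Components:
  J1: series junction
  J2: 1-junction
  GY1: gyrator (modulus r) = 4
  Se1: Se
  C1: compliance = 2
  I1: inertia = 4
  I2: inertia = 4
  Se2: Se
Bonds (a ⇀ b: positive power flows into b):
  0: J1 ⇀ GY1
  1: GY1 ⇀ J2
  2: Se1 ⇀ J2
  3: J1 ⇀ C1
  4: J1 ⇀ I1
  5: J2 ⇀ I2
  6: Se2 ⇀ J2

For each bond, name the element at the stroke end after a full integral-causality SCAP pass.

β0 →J1
β1 →J2
β2 →J2
β3 →J1
β4 →I1
β5 →I2
β6 →J2

b2 →J2  (Se1 fixes effort; stroke away)
b6 →J2  (Se2 fixes effort; stroke away)
b3 →J1  (C1: C, integral causality)
b4 →I1  (I1 outputs flow p/I1)
b0 →J1  (J1 flow already set via bond 4)
b1 →J2  (GY1 both-in/both-out from 0)
b5 →I2  (J2 needs exactly one f-in)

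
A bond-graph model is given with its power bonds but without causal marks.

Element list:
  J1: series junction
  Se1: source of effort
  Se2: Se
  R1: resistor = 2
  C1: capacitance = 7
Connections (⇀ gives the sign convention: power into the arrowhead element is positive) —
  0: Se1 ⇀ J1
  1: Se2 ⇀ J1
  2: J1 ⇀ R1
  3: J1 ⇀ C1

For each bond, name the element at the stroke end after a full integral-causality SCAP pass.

bond 0 |J1
bond 1 |J1
bond 2 |R1
bond 3 |J1

β0 stroke→J1  (Se1 fixes effort; stroke away)
β1 stroke→J1  (Se2 (Se) sets effort on bond)
β3 stroke→J1  (C1 integral (e out))
β2 stroke→R1  (closing 1-jn rule on J1)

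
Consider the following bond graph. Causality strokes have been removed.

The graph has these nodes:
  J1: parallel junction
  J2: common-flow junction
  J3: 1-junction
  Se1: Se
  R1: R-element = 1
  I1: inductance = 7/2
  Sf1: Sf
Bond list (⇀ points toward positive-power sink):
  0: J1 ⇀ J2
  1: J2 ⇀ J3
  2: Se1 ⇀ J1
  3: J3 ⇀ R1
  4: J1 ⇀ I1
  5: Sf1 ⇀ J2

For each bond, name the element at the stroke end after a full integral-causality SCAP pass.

#2 stroke→J1  (Se1 (Se) sets effort on bond)
#5 stroke→Sf1  (Sf1 fixes flow; stroke at Sf1)
#0 stroke→J2  (J1: bond 2 brought effort, rest push out)
#4 stroke→I1  (J1: bond 2 brought effort, rest push out)
#1 stroke→J2  (1-jn J2 has f-setter on 5)
#3 stroke→J3  (J3: bond 1 brought flow, rest push out)

#0 |J2
#1 |J2
#2 |J1
#3 |J3
#4 |I1
#5 |Sf1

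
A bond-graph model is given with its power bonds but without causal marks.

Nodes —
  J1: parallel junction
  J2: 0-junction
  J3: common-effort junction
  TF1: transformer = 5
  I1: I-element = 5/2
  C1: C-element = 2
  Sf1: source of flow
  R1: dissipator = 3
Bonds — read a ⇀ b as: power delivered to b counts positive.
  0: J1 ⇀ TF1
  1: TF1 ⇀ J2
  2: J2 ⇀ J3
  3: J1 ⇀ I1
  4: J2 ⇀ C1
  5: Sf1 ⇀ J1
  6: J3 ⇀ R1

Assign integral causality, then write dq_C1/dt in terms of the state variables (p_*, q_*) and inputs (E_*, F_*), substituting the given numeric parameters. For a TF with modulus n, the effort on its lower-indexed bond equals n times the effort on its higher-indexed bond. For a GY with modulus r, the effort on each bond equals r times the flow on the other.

dq_C1/dt = 5*F_Sf1 - 2*p_I1 - q_C1/6

#5 stroke→Sf1  (Sf1: flow source, stroke at near end)
#3 stroke→I1  (I1 outputs flow p/I1)
#0 stroke→J1  (closing 0-jn rule on J1)
#1 stroke→TF1  (TF TF1: opposite of bond 0)
#4 stroke→J2  (C1: C, integral causality)
#2 stroke→J3  (0-jn J2 has e-setter on 4)
#6 stroke→R1  (J3: bond 2 brought effort, rest push out)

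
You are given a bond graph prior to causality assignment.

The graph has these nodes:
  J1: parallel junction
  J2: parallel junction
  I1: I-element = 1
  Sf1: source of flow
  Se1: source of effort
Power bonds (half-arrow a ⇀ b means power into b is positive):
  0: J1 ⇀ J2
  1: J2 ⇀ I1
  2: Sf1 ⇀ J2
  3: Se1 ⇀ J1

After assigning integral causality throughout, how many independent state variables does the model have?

#2 stroke at Sf1  (source Sf1 imposes f)
#3 stroke at J1  (Se1 fixes effort; stroke away)
#0 stroke at J2  (0-jn J1 has e-setter on 3)
#1 stroke at I1  (0-jn J2 has e-setter on 0)

1  (I1 all integral)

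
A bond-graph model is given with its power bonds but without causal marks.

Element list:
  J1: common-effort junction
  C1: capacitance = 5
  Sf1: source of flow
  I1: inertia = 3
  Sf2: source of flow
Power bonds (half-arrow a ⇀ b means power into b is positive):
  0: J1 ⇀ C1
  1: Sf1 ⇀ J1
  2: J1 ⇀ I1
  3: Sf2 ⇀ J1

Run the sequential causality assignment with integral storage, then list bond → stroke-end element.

bond 1 stroke at Sf1  (Sf1: flow source, stroke at near end)
bond 3 stroke at Sf2  (Sf2 fixes flow; stroke at Sf2)
bond 0 stroke at J1  (C1: C, integral causality)
bond 2 stroke at I1  (J1: bond 0 brought effort, rest push out)

bond 0 →J1
bond 1 →Sf1
bond 2 →I1
bond 3 →Sf2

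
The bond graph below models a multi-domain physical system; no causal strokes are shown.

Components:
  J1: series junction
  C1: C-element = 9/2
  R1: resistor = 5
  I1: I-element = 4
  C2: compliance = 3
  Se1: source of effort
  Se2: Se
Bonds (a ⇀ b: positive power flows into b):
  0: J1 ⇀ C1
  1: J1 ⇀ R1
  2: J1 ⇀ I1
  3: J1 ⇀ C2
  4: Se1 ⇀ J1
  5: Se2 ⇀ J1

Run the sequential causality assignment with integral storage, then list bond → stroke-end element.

β0 →J1
β1 →J1
β2 →I1
β3 →J1
β4 →J1
β5 →J1

#4 stroke at J1  (source Se1 imposes e)
#5 stroke at J1  (Se2 fixes effort; stroke away)
#0 stroke at J1  (C1 outputs effort q/C1)
#2 stroke at I1  (I1 integral (f out))
#1 stroke at J1  (J1: bond 2 brought flow, rest push out)
#3 stroke at J1  (J1: bond 2 brought flow, rest push out)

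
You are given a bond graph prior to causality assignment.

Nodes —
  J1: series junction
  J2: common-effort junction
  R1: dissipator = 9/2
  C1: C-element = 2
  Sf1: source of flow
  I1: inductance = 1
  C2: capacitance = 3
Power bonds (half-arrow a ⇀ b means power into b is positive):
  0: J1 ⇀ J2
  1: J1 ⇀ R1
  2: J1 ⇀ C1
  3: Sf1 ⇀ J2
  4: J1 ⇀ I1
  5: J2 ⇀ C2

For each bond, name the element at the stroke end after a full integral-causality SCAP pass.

b0 stroke→J1
b1 stroke→J1
b2 stroke→J1
b3 stroke→Sf1
b4 stroke→I1
b5 stroke→J2

bond 3 →Sf1  (source Sf1 imposes f)
bond 2 →J1  (C1: C, integral causality)
bond 4 →I1  (I1: I, integral causality)
bond 0 →J1  (J1 flow already set via bond 4)
bond 1 →J1  (J1 flow already set via bond 4)
bond 5 →J2  (J2: last free bond brings effort in)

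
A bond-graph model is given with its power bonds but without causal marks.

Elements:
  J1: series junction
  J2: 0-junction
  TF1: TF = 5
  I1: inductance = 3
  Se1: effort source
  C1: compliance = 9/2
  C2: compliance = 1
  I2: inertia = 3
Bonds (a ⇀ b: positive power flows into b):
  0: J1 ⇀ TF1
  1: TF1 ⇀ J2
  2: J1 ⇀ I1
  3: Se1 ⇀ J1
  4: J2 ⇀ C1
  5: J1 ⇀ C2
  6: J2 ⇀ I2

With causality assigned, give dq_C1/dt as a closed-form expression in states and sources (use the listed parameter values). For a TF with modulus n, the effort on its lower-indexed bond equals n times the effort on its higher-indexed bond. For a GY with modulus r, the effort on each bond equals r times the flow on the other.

dq_C1/dt = 5*p_I1/3 - p_I2/3

β3 stroke→J1  (Se1 fixes effort; stroke away)
β2 stroke→I1  (prefer integral on I1)
β0 stroke→J1  (J1 flow already set via bond 2)
β5 stroke→J1  (common-f at J1 fixed by 2)
β1 stroke→TF1  (TF TF1: opposite of bond 0)
β4 stroke→J2  (prefer integral on C1)
β6 stroke→I2  (J2 effort already set via bond 4)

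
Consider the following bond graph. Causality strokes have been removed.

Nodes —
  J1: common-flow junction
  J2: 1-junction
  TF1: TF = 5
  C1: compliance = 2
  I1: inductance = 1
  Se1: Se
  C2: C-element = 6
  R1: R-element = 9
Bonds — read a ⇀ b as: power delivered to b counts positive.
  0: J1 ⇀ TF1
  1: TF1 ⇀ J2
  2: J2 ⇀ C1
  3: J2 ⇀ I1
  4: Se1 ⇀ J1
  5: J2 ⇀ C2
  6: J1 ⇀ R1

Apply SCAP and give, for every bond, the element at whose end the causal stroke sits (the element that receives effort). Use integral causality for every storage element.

b4 |J1  (Se1 (Se) sets effort on bond)
b2 |J2  (C1: C, integral causality)
b3 |I1  (I1 integral (f out))
b1 |J2  (1-jn J2 has f-setter on 3)
b5 |J2  (1-jn J2 has f-setter on 3)
b0 |TF1  (TF TF1: opposite of bond 1)
b6 |J1  (common-f at J1 fixed by 0)

b0 stroke→TF1
b1 stroke→J2
b2 stroke→J2
b3 stroke→I1
b4 stroke→J1
b5 stroke→J2
b6 stroke→J1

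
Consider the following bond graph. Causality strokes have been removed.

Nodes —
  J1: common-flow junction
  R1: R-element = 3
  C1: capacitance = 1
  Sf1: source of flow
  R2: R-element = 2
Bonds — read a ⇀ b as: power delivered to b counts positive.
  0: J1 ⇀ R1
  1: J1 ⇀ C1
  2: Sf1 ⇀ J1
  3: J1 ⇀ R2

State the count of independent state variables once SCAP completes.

#2 →Sf1  (Sf1 fixes flow; stroke at Sf1)
#0 →J1  (1-jn J1 has f-setter on 2)
#1 →J1  (1-jn J1 has f-setter on 2)
#3 →J1  (J1 flow already set via bond 2)

1  (C1 all integral)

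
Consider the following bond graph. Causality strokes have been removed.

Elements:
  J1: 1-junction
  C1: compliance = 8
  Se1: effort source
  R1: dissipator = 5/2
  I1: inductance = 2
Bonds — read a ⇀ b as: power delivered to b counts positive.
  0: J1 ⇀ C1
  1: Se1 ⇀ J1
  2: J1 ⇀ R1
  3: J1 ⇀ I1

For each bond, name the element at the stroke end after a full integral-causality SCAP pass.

b1 stroke→J1  (Se1: effort source, stroke at far end)
b0 stroke→J1  (C1 outputs effort q/C1)
b3 stroke→I1  (I1 integral (f out))
b2 stroke→J1  (J1 flow already set via bond 3)

#0 →J1
#1 →J1
#2 →J1
#3 →I1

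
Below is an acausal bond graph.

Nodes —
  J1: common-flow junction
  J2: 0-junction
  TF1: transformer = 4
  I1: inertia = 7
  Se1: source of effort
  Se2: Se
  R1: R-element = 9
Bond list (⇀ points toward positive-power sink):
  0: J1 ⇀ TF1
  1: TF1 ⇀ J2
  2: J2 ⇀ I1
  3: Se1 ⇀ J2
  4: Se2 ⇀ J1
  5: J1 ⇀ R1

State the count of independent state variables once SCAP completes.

b3 stroke at J2  (Se1 fixes effort; stroke away)
b4 stroke at J1  (Se2 (Se) sets effort on bond)
b1 stroke at TF1  (0-jn J2 has e-setter on 3)
b2 stroke at I1  (common-e at J2 fixed by 3)
b0 stroke at J1  (TF TF1: opposite of bond 1)
b5 stroke at R1  (J1 needs exactly one f-in)

1  (I1 all integral)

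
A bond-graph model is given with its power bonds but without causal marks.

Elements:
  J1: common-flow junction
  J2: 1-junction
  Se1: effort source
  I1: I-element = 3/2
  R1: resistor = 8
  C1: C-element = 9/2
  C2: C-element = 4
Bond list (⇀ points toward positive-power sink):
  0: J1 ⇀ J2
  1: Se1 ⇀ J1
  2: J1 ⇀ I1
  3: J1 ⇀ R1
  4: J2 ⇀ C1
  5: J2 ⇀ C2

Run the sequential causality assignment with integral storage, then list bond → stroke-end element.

#1 |J1  (Se1 (Se) sets effort on bond)
#2 |I1  (I1 integral (f out))
#0 |J1  (J1 flow already set via bond 2)
#3 |J1  (J1: bond 2 brought flow, rest push out)
#4 |J2  (J2: bond 0 brought flow, rest push out)
#5 |J2  (J2 flow already set via bond 0)

b0 |J1
b1 |J1
b2 |I1
b3 |J1
b4 |J2
b5 |J2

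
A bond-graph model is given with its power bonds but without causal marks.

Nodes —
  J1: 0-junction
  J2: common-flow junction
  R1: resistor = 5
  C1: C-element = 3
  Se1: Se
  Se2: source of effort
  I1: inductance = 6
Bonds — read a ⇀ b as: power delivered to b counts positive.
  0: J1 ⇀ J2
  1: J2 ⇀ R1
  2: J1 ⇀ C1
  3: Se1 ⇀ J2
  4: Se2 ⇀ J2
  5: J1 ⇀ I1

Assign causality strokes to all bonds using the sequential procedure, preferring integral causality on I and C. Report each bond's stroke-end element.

bond 3 stroke at J2  (Se1 fixes effort; stroke away)
bond 4 stroke at J2  (source Se2 imposes e)
bond 2 stroke at J1  (C1 integral (e out))
bond 0 stroke at J2  (J1 effort already set via bond 2)
bond 5 stroke at I1  (common-e at J1 fixed by 2)
bond 1 stroke at R1  (J2: last free bond brings flow in)

bond 0 stroke at J2
bond 1 stroke at R1
bond 2 stroke at J1
bond 3 stroke at J2
bond 4 stroke at J2
bond 5 stroke at I1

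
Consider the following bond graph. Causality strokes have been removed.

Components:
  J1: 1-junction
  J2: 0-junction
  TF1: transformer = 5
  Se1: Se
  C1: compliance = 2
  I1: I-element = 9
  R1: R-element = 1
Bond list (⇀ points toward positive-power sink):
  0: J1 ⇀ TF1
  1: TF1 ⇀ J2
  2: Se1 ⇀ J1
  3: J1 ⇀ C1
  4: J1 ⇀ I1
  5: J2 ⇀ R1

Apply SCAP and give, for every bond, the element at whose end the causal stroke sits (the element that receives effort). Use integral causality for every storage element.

bond 0 stroke→J1
bond 1 stroke→TF1
bond 2 stroke→J1
bond 3 stroke→J1
bond 4 stroke→I1
bond 5 stroke→J2

bond 2 |J1  (source Se1 imposes e)
bond 3 |J1  (prefer integral on C1)
bond 4 |I1  (I1 outputs flow p/I1)
bond 0 |J1  (J1 flow already set via bond 4)
bond 1 |TF1  (TF1: transformer flips bond 0)
bond 5 |J2  (closing 0-jn rule on J2)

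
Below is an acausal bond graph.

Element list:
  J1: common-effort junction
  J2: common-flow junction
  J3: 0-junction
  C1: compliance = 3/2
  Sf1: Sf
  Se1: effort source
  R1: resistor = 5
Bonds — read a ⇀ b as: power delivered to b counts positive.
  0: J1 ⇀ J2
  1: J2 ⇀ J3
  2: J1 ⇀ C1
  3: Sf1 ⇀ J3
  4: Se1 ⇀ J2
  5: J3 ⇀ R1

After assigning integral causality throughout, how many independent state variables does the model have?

#3 stroke at Sf1  (Sf1: flow source, stroke at near end)
#4 stroke at J2  (source Se1 imposes e)
#2 stroke at J1  (prefer integral on C1)
#0 stroke at J2  (J1: bond 2 brought effort, rest push out)
#1 stroke at J3  (closing 1-jn rule on J2)
#5 stroke at R1  (common-e at J3 fixed by 1)

1  (C1 all integral)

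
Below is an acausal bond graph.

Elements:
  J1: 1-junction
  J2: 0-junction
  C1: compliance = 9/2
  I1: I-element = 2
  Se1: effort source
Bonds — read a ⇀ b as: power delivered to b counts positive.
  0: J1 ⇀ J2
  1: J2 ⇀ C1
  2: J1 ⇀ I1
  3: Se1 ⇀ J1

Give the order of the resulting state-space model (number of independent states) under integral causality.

2  (C1, I1 all integral)

β3 →J1  (source Se1 imposes e)
β1 →J2  (C1: C, integral causality)
β0 →J1  (0-jn J2 has e-setter on 1)
β2 →I1  (J1 needs exactly one f-in)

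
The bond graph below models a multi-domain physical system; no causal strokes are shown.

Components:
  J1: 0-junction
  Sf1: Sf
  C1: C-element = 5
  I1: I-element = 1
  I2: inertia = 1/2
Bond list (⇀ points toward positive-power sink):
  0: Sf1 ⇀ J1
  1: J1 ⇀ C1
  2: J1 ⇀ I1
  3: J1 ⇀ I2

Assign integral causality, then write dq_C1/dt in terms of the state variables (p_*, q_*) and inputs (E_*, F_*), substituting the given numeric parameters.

β0 stroke at Sf1  (Sf1 (Sf) sets flow on bond)
β1 stroke at J1  (C1: C, integral causality)
β2 stroke at I1  (J1: bond 1 brought effort, rest push out)
β3 stroke at I2  (common-e at J1 fixed by 1)

dq_C1/dt = F_Sf1 - p_I1 - 2*p_I2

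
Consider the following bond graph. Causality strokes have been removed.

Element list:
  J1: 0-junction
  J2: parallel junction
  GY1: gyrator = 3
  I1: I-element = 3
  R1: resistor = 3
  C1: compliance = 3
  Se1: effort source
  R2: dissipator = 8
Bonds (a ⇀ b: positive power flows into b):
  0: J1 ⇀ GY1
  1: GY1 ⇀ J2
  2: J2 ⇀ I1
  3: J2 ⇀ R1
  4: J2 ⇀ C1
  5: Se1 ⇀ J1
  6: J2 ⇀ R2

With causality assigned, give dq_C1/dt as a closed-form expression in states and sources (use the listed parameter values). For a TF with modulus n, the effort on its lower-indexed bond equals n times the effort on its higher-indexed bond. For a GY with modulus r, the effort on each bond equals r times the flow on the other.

β5 stroke→J1  (Se1 fixes effort; stroke away)
β0 stroke→GY1  (J1 effort already set via bond 5)
β1 stroke→GY1  (through GY1, causality inverts; strokes same side of GY1)
β2 stroke→I1  (I1 integral (f out))
β4 stroke→J2  (C1 outputs effort q/C1)
β3 stroke→R1  (J2 effort already set via bond 4)
β6 stroke→R2  (0-jn J2 has e-setter on 4)

dq_C1/dt = E_Se1/3 - p_I1/3 - 11*q_C1/72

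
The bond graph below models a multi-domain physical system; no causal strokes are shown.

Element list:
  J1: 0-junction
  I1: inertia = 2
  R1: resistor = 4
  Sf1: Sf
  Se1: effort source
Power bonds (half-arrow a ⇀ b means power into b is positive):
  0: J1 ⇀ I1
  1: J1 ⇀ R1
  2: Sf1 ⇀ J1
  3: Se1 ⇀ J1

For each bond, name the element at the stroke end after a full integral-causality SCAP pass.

bond 0 |I1
bond 1 |R1
bond 2 |Sf1
bond 3 |J1

bond 2 →Sf1  (Sf1 fixes flow; stroke at Sf1)
bond 3 →J1  (Se1 fixes effort; stroke away)
bond 0 →I1  (J1 effort already set via bond 3)
bond 1 →R1  (J1: bond 3 brought effort, rest push out)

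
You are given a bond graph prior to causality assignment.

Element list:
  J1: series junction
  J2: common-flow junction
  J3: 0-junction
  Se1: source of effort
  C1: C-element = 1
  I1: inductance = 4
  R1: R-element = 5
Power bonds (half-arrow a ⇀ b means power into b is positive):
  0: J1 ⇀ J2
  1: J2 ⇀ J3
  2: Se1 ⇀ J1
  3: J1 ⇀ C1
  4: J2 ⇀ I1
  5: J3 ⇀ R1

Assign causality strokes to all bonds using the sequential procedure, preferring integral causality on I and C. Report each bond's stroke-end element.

b2 stroke→J1  (Se1: effort source, stroke at far end)
b3 stroke→J1  (C1: C, integral causality)
b0 stroke→J2  (J1 needs exactly one f-in)
b4 stroke→I1  (I1 integral (f out))
b1 stroke→J2  (J2: bond 4 brought flow, rest push out)
b5 stroke→J3  (J3: last free bond brings effort in)

#0 →J2
#1 →J2
#2 →J1
#3 →J1
#4 →I1
#5 →J3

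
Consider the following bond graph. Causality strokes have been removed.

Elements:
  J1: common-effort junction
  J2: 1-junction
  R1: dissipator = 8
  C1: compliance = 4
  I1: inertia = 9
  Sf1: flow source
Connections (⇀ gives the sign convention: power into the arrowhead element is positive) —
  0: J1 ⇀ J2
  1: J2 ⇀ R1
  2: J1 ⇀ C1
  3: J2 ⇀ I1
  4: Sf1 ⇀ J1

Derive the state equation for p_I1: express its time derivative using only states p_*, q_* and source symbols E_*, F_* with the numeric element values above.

dp_I1/dt = -8*p_I1/9 + q_C1/4

#4 stroke at Sf1  (Sf1: flow source, stroke at near end)
#2 stroke at J1  (C1 outputs effort q/C1)
#0 stroke at J2  (J1: bond 2 brought effort, rest push out)
#3 stroke at I1  (prefer integral on I1)
#1 stroke at J2  (1-jn J2 has f-setter on 3)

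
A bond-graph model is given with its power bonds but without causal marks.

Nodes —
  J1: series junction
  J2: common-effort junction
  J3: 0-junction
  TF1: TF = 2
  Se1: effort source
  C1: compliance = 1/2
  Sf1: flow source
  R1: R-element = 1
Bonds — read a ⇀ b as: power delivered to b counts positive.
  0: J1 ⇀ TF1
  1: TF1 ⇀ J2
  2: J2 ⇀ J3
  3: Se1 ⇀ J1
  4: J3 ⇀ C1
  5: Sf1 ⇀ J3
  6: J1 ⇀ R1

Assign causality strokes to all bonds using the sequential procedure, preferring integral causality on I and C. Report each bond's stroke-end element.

bond 3 stroke→J1  (Se1 fixes effort; stroke away)
bond 5 stroke→Sf1  (Sf1 (Sf) sets flow on bond)
bond 4 stroke→J3  (prefer integral on C1)
bond 2 stroke→J2  (common-e at J3 fixed by 4)
bond 1 stroke→TF1  (common-e at J2 fixed by 2)
bond 0 stroke→J1  (TF1: transformer flips bond 1)
bond 6 stroke→R1  (J1: last free bond brings flow in)

β0 →J1
β1 →TF1
β2 →J2
β3 →J1
β4 →J3
β5 →Sf1
β6 →R1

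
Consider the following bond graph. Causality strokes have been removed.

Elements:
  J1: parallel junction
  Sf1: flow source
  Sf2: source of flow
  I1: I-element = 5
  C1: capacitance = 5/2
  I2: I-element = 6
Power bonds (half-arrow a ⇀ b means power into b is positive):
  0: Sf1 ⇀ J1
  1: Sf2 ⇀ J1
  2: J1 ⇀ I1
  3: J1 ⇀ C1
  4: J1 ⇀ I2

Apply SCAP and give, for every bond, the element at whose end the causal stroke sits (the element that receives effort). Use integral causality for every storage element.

bond 0 →Sf1
bond 1 →Sf2
bond 2 →I1
bond 3 →J1
bond 4 →I2

β0 |Sf1  (Sf1 fixes flow; stroke at Sf1)
β1 |Sf2  (Sf2 fixes flow; stroke at Sf2)
β2 |I1  (I1 outputs flow p/I1)
β3 |J1  (C1 outputs effort q/C1)
β4 |I2  (0-jn J1 has e-setter on 3)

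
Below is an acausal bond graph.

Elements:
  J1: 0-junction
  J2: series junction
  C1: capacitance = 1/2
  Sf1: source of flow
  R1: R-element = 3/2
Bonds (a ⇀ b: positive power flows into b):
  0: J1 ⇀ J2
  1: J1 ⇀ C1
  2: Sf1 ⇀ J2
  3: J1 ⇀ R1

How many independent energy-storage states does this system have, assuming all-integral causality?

1  (C1 all integral)

bond 2 |Sf1  (Sf1 fixes flow; stroke at Sf1)
bond 0 |J2  (J2: bond 2 brought flow, rest push out)
bond 1 |J1  (C1 integral (e out))
bond 3 |R1  (J1: bond 1 brought effort, rest push out)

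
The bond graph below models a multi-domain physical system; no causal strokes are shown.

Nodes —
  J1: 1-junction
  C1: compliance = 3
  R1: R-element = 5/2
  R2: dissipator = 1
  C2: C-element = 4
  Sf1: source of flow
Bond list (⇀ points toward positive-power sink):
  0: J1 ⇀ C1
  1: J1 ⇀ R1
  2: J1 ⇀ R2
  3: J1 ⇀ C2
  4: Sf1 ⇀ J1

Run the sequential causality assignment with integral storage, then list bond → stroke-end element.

b4 stroke at Sf1  (Sf1: flow source, stroke at near end)
b0 stroke at J1  (common-f at J1 fixed by 4)
b1 stroke at J1  (J1 flow already set via bond 4)
b2 stroke at J1  (J1: bond 4 brought flow, rest push out)
b3 stroke at J1  (1-jn J1 has f-setter on 4)

β0 stroke→J1
β1 stroke→J1
β2 stroke→J1
β3 stroke→J1
β4 stroke→Sf1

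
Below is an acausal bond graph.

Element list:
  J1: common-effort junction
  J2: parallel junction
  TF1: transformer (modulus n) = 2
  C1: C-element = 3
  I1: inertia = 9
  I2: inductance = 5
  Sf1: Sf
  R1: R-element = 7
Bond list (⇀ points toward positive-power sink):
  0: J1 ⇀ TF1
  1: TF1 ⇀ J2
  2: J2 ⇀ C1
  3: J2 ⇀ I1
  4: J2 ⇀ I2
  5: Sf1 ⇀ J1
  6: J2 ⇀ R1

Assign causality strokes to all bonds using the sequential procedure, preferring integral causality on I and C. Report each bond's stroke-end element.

β5 →Sf1  (Sf1 fixes flow; stroke at Sf1)
β0 →J1  (closing 0-jn rule on J1)
β1 →TF1  (TF TF1: opposite of bond 0)
β2 →J2  (C1 outputs effort q/C1)
β3 →I1  (J2: bond 2 brought effort, rest push out)
β4 →I2  (common-e at J2 fixed by 2)
β6 →R1  (0-jn J2 has e-setter on 2)

bond 0 stroke→J1
bond 1 stroke→TF1
bond 2 stroke→J2
bond 3 stroke→I1
bond 4 stroke→I2
bond 5 stroke→Sf1
bond 6 stroke→R1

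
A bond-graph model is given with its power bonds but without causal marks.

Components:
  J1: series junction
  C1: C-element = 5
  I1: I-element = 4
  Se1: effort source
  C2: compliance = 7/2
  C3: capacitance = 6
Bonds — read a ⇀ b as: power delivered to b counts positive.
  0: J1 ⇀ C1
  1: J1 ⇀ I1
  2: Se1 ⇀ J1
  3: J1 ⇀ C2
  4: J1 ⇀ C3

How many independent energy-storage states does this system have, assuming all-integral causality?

#2 |J1  (Se1 fixes effort; stroke away)
#0 |J1  (prefer integral on C1)
#1 |I1  (I1: I, integral causality)
#3 |J1  (J1: bond 1 brought flow, rest push out)
#4 |J1  (J1: bond 1 brought flow, rest push out)

4  (C1, C2, C3, I1 all integral)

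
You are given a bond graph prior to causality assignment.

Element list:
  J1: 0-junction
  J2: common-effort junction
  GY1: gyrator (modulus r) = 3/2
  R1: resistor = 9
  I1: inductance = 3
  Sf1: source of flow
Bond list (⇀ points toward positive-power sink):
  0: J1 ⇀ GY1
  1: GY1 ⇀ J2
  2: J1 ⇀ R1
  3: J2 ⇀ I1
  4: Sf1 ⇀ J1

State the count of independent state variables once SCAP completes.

bond 4 stroke→Sf1  (source Sf1 imposes f)
bond 3 stroke→I1  (prefer integral on I1)
bond 1 stroke→J2  (J2 needs exactly one e-in)
bond 0 stroke→J1  (GY GY1: same side as bond 1)
bond 2 stroke→R1  (J1 effort already set via bond 0)

1  (I1 all integral)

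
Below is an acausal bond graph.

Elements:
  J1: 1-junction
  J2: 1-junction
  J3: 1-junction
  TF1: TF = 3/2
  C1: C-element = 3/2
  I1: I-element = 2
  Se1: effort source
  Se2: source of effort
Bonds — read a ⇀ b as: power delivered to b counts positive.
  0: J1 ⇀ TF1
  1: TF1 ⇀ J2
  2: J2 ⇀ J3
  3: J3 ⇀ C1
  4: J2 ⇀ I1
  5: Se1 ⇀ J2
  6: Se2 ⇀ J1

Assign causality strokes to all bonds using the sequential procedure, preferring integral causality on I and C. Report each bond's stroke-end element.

bond 0 stroke→TF1
bond 1 stroke→J2
bond 2 stroke→J2
bond 3 stroke→J3
bond 4 stroke→I1
bond 5 stroke→J2
bond 6 stroke→J1

β5 stroke at J2  (Se1: effort source, stroke at far end)
β6 stroke at J1  (source Se2 imposes e)
β0 stroke at TF1  (closing 1-jn rule on J1)
β1 stroke at J2  (TF1: transformer flips bond 0)
β3 stroke at J3  (C1 outputs effort q/C1)
β2 stroke at J2  (J3: last free bond brings flow in)
β4 stroke at I1  (J2: last free bond brings flow in)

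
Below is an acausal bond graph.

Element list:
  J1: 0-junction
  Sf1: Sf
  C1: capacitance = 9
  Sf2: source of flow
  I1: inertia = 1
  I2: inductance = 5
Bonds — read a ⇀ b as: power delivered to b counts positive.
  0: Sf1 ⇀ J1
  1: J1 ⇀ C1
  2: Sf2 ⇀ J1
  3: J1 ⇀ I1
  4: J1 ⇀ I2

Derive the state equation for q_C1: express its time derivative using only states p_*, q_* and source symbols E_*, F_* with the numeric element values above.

b0 |Sf1  (Sf1 fixes flow; stroke at Sf1)
b2 |Sf2  (Sf2 fixes flow; stroke at Sf2)
b1 |J1  (C1: C, integral causality)
b3 |I1  (J1: bond 1 brought effort, rest push out)
b4 |I2  (J1 effort already set via bond 1)

dq_C1/dt = F_Sf1 + F_Sf2 - p_I1 - p_I2/5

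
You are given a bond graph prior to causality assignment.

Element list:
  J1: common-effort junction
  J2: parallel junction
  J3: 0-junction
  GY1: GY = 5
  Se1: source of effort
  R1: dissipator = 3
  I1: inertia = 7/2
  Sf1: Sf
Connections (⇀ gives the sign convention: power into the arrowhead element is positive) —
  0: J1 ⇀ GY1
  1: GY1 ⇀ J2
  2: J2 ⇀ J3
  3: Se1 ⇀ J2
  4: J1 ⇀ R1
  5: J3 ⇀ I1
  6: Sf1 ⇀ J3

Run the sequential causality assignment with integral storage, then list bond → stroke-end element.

bond 3 stroke→J2  (Se1 fixes effort; stroke away)
bond 6 stroke→Sf1  (Sf1 fixes flow; stroke at Sf1)
bond 1 stroke→GY1  (0-jn J2 has e-setter on 3)
bond 2 stroke→J3  (common-e at J2 fixed by 3)
bond 5 stroke→I1  (J3 effort already set via bond 2)
bond 0 stroke→GY1  (GY1 both-in/both-out from 1)
bond 4 stroke→J1  (J1 needs exactly one e-in)

β0 stroke at GY1
β1 stroke at GY1
β2 stroke at J3
β3 stroke at J2
β4 stroke at J1
β5 stroke at I1
β6 stroke at Sf1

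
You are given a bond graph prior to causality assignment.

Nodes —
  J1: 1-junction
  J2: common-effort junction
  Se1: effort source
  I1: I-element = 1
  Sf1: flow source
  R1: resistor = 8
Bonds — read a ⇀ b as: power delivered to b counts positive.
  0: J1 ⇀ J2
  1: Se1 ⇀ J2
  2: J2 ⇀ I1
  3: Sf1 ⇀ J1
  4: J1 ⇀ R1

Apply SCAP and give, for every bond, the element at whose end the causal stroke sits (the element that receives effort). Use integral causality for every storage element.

b1 |J2  (Se1 fixes effort; stroke away)
b3 |Sf1  (Sf1: flow source, stroke at near end)
b0 |J1  (J1: bond 3 brought flow, rest push out)
b4 |J1  (J1: bond 3 brought flow, rest push out)
b2 |I1  (J2 effort already set via bond 1)

bond 0 stroke→J1
bond 1 stroke→J2
bond 2 stroke→I1
bond 3 stroke→Sf1
bond 4 stroke→J1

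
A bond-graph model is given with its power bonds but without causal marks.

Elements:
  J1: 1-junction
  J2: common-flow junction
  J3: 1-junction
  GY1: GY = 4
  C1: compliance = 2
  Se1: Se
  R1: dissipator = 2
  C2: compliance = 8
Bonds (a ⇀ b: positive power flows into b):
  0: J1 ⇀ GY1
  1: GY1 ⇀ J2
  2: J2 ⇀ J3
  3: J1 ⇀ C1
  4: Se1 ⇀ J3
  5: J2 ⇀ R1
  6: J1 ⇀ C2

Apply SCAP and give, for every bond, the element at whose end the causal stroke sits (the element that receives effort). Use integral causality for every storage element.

b0 |GY1
b1 |GY1
b2 |J2
b3 |J1
b4 |J3
b5 |J2
b6 |J1

bond 4 stroke→J3  (Se1 (Se) sets effort on bond)
bond 2 stroke→J2  (closing 1-jn rule on J3)
bond 3 stroke→J1  (prefer integral on C1)
bond 6 stroke→J1  (C2 outputs effort q/C2)
bond 0 stroke→GY1  (J1 needs exactly one f-in)
bond 1 stroke→GY1  (GY GY1: same side as bond 0)
bond 5 stroke→J2  (1-jn J2 has f-setter on 1)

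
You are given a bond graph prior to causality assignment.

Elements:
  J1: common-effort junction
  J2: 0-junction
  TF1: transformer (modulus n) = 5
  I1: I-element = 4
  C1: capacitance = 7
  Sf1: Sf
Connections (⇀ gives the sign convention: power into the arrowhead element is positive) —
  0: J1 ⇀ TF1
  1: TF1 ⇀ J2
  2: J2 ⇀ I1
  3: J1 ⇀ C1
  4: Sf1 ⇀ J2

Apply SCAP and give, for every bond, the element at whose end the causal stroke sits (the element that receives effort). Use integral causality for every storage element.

#4 |Sf1  (Sf1: flow source, stroke at near end)
#2 |I1  (I1: I, integral causality)
#1 |J2  (closing 0-jn rule on J2)
#0 |TF1  (TF1 one-in-one-out from 1)
#3 |J1  (J1: last free bond brings effort in)

#0 |TF1
#1 |J2
#2 |I1
#3 |J1
#4 |Sf1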